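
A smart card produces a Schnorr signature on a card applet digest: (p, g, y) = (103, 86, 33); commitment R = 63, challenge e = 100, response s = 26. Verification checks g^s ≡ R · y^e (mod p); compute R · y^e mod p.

29

Squares mod 103: 33^1≡33, 33^2≡59, 33^4≡82, 33^8≡29, 33^16≡17, 33^32≡83, 33^64≡91
100 = 64 + 32 + 4, so 33^100 ≡ 91·83·82 ≡ 7 (mod 103)
R · y^e ≡ 63·7 = 441 ≡ 29 (mod 103)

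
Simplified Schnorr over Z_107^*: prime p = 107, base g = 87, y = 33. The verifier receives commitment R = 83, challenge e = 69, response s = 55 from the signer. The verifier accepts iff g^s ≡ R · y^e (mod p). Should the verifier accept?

g^s mod p:
Squares mod 107: 87^1≡87, 87^2≡79, 87^4≡35, 87^8≡48, 87^16≡57, 87^32≡39
55 = 32 + 16 + 4 + 2 + 1, so 87^55 ≡ 39·57·35·79·87 ≡ 79 (mod 107)
R · y^e mod p:
Squares mod 107: 33^1≡33, 33^2≡19, 33^4≡40, 33^8≡102, 33^16≡25, 33^32≡90, 33^64≡75
69 = 64 + 4 + 1, so 33^69 ≡ 75·40·33 ≡ 25 (mod 107)
83·25 = 2075 ≡ 42 (mod 107)
79 ≠ 42; the check fails.

reject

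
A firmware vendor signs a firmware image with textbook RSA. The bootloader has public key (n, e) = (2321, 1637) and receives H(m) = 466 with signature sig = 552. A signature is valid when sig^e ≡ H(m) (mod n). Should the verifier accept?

reject

sig^2 ≡ 552^2 = 304704 ≡ 653
sig^4 ≡ 653^2 = 426409 ≡ 1666
sig^8 ≡ 1666^2 = 2775556 ≡ 1961
sig^16 ≡ 1961^2 = 3845521 ≡ 1945
sig^32 ≡ 1945^2 = 3783025 ≡ 2116
sig^64 ≡ 2116^2 = 4477456 ≡ 247
sig^128 ≡ 247^2 = 61009 ≡ 663
sig^256 ≡ 663^2 = 439569 ≡ 900
sig^512 ≡ 900^2 = 810000 ≡ 2292
sig^1024 ≡ 2292^2 = 5253264 ≡ 841
1637 = 1024 + 512 + 64 + 32 + 4 + 1, so sig^1637 ≡ 841·2292·247·2116·1666·552 ≡ 1855 (mod 2321)
The recovered value 1855 does not match the digest 466.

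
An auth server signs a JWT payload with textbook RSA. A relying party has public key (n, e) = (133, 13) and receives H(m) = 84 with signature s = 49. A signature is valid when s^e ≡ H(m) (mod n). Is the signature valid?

s^2 ≡ 49^2 = 2401 ≡ 7
s^4 ≡ 7^2 = 49
s^8 ≡ 49^2 = 2401 ≡ 7
13 = 8 + 4 + 1, so s^13 ≡ 7·49·49 ≡ 49 (mod 133)
49 ≠ 84, so verification fails.

invalid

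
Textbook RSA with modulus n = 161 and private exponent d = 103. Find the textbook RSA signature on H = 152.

H^2 ≡ 152^2 = 23104 ≡ 81
H^4 ≡ 81^2 = 6561 ≡ 121
H^8 ≡ 121^2 = 14641 ≡ 151
H^16 ≡ 151^2 = 22801 ≡ 100
H^32 ≡ 100^2 = 10000 ≡ 18
H^64 ≡ 18^2 = 324 ≡ 2
103 = 64 + 32 + 4 + 2 + 1, so H^103 ≡ 2·18·121·81·152 ≡ 40 (mod 161)

40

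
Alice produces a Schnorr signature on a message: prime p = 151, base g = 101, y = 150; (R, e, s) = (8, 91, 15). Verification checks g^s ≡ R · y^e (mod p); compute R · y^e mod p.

143

Squares mod 151: 150^1≡150, 150^2≡1, 150^4≡1, 150^8≡1, 150^16≡1, 150^32≡1, 150^64≡1
91 = 64 + 16 + 8 + 2 + 1, so 150^91 ≡ 1·1·1·1·150 ≡ 150 (mod 151)
R · y^e ≡ 8·150 = 1200 ≡ 143 (mod 151)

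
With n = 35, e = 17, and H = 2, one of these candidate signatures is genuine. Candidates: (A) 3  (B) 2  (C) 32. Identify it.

Candidate A: Squares mod 35: 3^1≡3, 3^2≡9, 3^4≡11, 3^8≡16, 3^16≡11; 17 = 16 + 1, so 3^17 ≡ 11·3 ≡ 33 (mod 35)
Candidate B: Squares mod 35: 2^1≡2, 2^2≡4, 2^4≡16, 2^8≡11, 2^16≡16; 17 = 16 + 1, so 2^17 ≡ 16·2 ≡ 32 (mod 35)
Candidate C: Squares mod 35: 32^1≡32, 32^2≡9, 32^4≡11, 32^8≡16, 32^16≡11; 17 = 16 + 1, so 32^17 ≡ 11·32 ≡ 2 (mod 35)
  → matches H = 2

C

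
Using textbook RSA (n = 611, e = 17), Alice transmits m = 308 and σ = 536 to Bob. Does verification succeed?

passes

Squares mod 611: σ^1≡536, σ^2≡126, σ^4≡601, σ^8≡100, σ^16≡224
17 = 16 + 1, so σ^17 ≡ 224·536 ≡ 308 (mod 611)
308 = m, so the signature checks out.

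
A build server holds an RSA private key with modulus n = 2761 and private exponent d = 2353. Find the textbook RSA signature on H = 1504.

996

H^2 ≡ 1504^2 = 2262016 ≡ 757
H^4 ≡ 757^2 = 573049 ≡ 1522
H^8 ≡ 1522^2 = 2316484 ≡ 5
H^16 ≡ 5^2 = 25
H^32 ≡ 25^2 = 625
H^64 ≡ 625^2 = 390625 ≡ 1324
H^128 ≡ 1324^2 = 1752976 ≡ 2502
H^256 ≡ 2502^2 = 6260004 ≡ 817
H^512 ≡ 817^2 = 667489 ≡ 2088
H^1024 ≡ 2088^2 = 4359744 ≡ 125
H^2048 ≡ 125^2 = 15625 ≡ 1820
2353 = 2048 + 256 + 32 + 16 + 1, so H^2353 ≡ 1820·817·625·25·1504 ≡ 996 (mod 2761)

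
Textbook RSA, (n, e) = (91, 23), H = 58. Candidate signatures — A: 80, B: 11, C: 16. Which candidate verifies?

B

Candidate A: Squares mod 91: 80^1≡80, 80^2≡30, 80^4≡81, 80^8≡9, 80^16≡81; 23 = 16 + 4 + 2 + 1, so 80^23 ≡ 81·81·30·80 ≡ 33 (mod 91)
Candidate B: Squares mod 91: 11^1≡11, 11^2≡30, 11^4≡81, 11^8≡9, 11^16≡81; 23 = 16 + 4 + 2 + 1, so 11^23 ≡ 81·81·30·11 ≡ 58 (mod 91)
  → matches H = 58
Candidate C: Squares mod 91: 16^1≡16, 16^2≡74, 16^4≡16, 16^8≡74, 16^16≡16; 23 = 16 + 4 + 2 + 1, so 16^23 ≡ 16·16·74·16 ≡ 74 (mod 91)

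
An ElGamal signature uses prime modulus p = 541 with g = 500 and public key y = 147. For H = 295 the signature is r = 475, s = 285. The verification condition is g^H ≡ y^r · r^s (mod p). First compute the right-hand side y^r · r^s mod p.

Squares mod 541: 147^1≡147, 147^2≡510, 147^4≡420, 147^8≡34, 147^16≡74, 147^32≡66, 147^64≡28, 147^128≡243, 147^256≡80
475 = 256 + 128 + 64 + 16 + 8 + 2 + 1, so 147^475 ≡ 80·243·28·74·34·510·147 ≡ 74 (mod 541)
Squares mod 541: 475^1≡475, 475^2≡28, 475^4≡243, 475^8≡80, 475^16≡449, 475^32≡349, 475^64≡76, 475^128≡366, 475^256≡329
285 = 256 + 16 + 8 + 4 + 1, so 475^285 ≡ 329·449·80·243·475 ≡ 526 (mod 541)
y^r · r^s ≡ 74·526 = 38924 ≡ 513 (mod 541)

513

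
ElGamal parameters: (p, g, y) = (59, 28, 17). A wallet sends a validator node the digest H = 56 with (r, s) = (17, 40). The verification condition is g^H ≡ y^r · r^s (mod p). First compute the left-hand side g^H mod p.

Squares mod 59: 28^1≡28, 28^2≡17, 28^4≡53, 28^8≡36, 28^16≡57, 28^32≡4
56 = 32 + 16 + 8, so 28^56 ≡ 4·57·36 ≡ 7 (mod 59)

7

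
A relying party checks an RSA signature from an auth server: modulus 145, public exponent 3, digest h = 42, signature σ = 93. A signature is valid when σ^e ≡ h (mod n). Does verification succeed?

σ^2 ≡ 93^2 = 8649 ≡ 94
3 = 2 + 1, so σ^3 ≡ 94·93 ≡ 42 (mod 145)
σ^3 mod 145 = 42 matches h.

passes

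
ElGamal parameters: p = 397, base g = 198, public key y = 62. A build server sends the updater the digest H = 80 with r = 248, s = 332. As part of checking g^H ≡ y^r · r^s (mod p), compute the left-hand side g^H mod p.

256

198^2 = 39204 ≡ 298
198^4 ≡ 298^2 = 88804 ≡ 273
198^8 ≡ 273^2 = 74529 ≡ 290
198^16 ≡ 290^2 = 84100 ≡ 333
198^32 ≡ 333^2 = 110889 ≡ 126
198^64 ≡ 126^2 = 15876 ≡ 393
80 = 64 + 16, so 198^80 ≡ 393·333 ≡ 256 (mod 397)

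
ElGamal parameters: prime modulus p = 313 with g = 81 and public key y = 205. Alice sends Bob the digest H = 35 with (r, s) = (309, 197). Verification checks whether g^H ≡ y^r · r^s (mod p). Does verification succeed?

Left side g^H mod p:
Squares mod 313: 81^1≡81, 81^2≡301, 81^4≡144, 81^8≡78, 81^16≡137, 81^32≡302
35 = 32 + 2 + 1, so 81^35 ≡ 302·301·81 ≡ 50 (mod 313)
Right side y^r · r^s mod p:
Squares mod 313: 205^1≡205, 205^2≡83, 205^4≡3, 205^8≡9, 205^16≡81, 205^32≡301, 205^64≡144, 205^128≡78, 205^256≡137
309 = 256 + 32 + 16 + 4 + 1, so 205^309 ≡ 137·301·81·3·205 ≡ 277 (mod 313)
Squares mod 313: 309^1≡309, 309^2≡16, 309^4≡256, 309^8≡119, 309^16≡76, 309^32≡142, 309^64≡132, 309^128≡209
197 = 128 + 64 + 4 + 1, so 309^197 ≡ 209·132·256·309 ≡ 16 (mod 313)
277·16 = 4432 ≡ 50 (mod 313)
50 ≡ 50 (mod 313), so the signature is genuine.

passes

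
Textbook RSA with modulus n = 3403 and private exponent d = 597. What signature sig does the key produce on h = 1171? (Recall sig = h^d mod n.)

Squares mod 3403: h^1≡1171, h^2≡3235, h^4≡1000, h^8≡2921, h^16≡920, h^32≡2456, h^64≡1820, h^128≡1281, h^256≡715, h^512≡775
597 = 512 + 64 + 16 + 4 + 1, so h^597 ≡ 775·1820·920·1000·1171 ≡ 824 (mod 3403)

824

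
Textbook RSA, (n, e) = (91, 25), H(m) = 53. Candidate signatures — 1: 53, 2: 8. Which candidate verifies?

Candidate 1: Squares mod 91: 53^1≡53, 53^2≡79, 53^4≡53, 53^8≡79, 53^16≡53; 25 = 16 + 8 + 1, so 53^25 ≡ 53·79·53 ≡ 53 (mod 91)
  → matches H(m) = 53
Candidate 2: Squares mod 91: 8^1≡8, 8^2≡64, 8^4≡1, 8^8≡1, 8^16≡1; 25 = 16 + 8 + 1, so 8^25 ≡ 1·1·8 ≡ 8 (mod 91)

1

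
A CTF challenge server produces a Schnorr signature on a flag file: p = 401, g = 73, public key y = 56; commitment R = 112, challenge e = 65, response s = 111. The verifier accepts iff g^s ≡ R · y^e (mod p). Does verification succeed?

g^s mod p:
Squares mod 401: 73^1≡73, 73^2≡116, 73^4≡223, 73^8≡5, 73^16≡25, 73^32≡224, 73^64≡51
111 = 64 + 32 + 8 + 4 + 2 + 1, so 73^111 ≡ 51·224·5·223·116·73 ≡ 166 (mod 401)
R · y^e mod p:
Squares mod 401: 56^1≡56, 56^2≡329, 56^4≡372, 56^8≡39, 56^16≡318, 56^32≡72, 56^64≡372
65 = 64 + 1, so 56^65 ≡ 372·56 ≡ 381 (mod 401)
112·381 = 42672 ≡ 166 (mod 401)
166 ≡ 166 (mod 401); signature holds.

passes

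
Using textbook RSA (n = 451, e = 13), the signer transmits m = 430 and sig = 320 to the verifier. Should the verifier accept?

accept

sig^13 mod 451 = 430
sig^13 mod 451 = 430 matches m.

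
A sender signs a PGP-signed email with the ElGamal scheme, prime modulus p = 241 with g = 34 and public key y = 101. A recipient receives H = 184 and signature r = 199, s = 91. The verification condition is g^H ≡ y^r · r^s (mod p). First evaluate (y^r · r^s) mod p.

Squares mod 241: 101^1≡101, 101^2≡79, 101^4≡216, 101^8≡143, 101^16≡205, 101^32≡91, 101^64≡87, 101^128≡98
199 = 128 + 64 + 4 + 2 + 1, so 101^199 ≡ 98·87·216·79·101 ≡ 136 (mod 241)
Squares mod 241: 199^1≡199, 199^2≡77, 199^4≡145, 199^8≡58, 199^16≡231, 199^32≡100, 199^64≡119
91 = 64 + 16 + 8 + 2 + 1, so 199^91 ≡ 119·231·58·77·199 ≡ 95 (mod 241)
y^r · r^s ≡ 136·95 = 12920 ≡ 147 (mod 241)

147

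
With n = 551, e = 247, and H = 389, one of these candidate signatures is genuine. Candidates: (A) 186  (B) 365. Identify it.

Candidate A: 186^2 = 34596 ≡ 434; 186^4 ≡ 434^2 = 188356 ≡ 465; 186^8 ≡ 465^2 = 216225 ≡ 233; 186^16 ≡ 233^2 = 54289 ≡ 291; 186^32 ≡ 291^2 = 84681 ≡ 378; 186^64 ≡ 378^2 = 142884 ≡ 175; 186^128 ≡ 175^2 = 30625 ≡ 320; 247 = 128 + 64 + 32 + 16 + 4 + 2 + 1, so 186^247 ≡ 320·175·378·291·465·434·186 ≡ 162 (mod 551)
Candidate B: 365^2 = 133225 ≡ 434; 365^4 ≡ 434^2 = 188356 ≡ 465; 365^8 ≡ 465^2 = 216225 ≡ 233; 365^16 ≡ 233^2 = 54289 ≡ 291; 365^32 ≡ 291^2 = 84681 ≡ 378; 365^64 ≡ 378^2 = 142884 ≡ 175; 365^128 ≡ 175^2 = 30625 ≡ 320; 247 = 128 + 64 + 32 + 16 + 4 + 2 + 1, so 365^247 ≡ 320·175·378·291·465·434·365 ≡ 389 (mod 551)
  → matches H = 389

B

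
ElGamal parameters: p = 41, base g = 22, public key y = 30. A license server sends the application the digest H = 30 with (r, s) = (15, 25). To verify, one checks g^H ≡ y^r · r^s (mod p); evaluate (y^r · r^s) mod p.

9

Squares mod 41: 30^1≡30, 30^2≡39, 30^4≡4, 30^8≡16
15 = 8 + 4 + 2 + 1, so 30^15 ≡ 16·4·39·30 ≡ 14 (mod 41)
Squares mod 41: 15^1≡15, 15^2≡20, 15^4≡31, 15^8≡18, 15^16≡37
25 = 16 + 8 + 1, so 15^25 ≡ 37·18·15 ≡ 27 (mod 41)
y^r · r^s ≡ 14·27 = 378 ≡ 9 (mod 41)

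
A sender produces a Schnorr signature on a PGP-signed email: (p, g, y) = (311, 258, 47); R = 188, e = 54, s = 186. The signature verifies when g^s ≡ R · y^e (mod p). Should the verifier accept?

g^s mod p:
258^2 = 66564 ≡ 10
258^4 ≡ 10^2 = 100
258^8 ≡ 100^2 = 10000 ≡ 48
258^16 ≡ 48^2 = 2304 ≡ 127
258^32 ≡ 127^2 = 16129 ≡ 268
258^64 ≡ 268^2 = 71824 ≡ 294
258^128 ≡ 294^2 = 86436 ≡ 289
186 = 128 + 32 + 16 + 8 + 2, so 258^186 ≡ 289·268·127·48·10 ≡ 52 (mod 311)
R · y^e mod p:
47^2 = 2209 ≡ 32
47^4 ≡ 32^2 = 1024 ≡ 91
47^8 ≡ 91^2 = 8281 ≡ 195
47^16 ≡ 195^2 = 38025 ≡ 83
47^32 ≡ 83^2 = 6889 ≡ 47
54 = 32 + 16 + 4 + 2, so 47^54 ≡ 47·83·91·32 ≡ 126 (mod 311)
188·126 = 23688 ≡ 52 (mod 311)
52 ≡ 52 (mod 311); signature holds.

accept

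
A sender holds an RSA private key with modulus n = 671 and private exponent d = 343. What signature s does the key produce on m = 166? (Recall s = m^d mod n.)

584

Squares mod 671: m^1≡166, m^2≡45, m^4≡12, m^8≡144, m^16≡606, m^32≡199, m^64≡12, m^128≡144, m^256≡606
343 = 256 + 64 + 16 + 4 + 2 + 1, so m^343 ≡ 606·12·606·12·45·166 ≡ 584 (mod 671)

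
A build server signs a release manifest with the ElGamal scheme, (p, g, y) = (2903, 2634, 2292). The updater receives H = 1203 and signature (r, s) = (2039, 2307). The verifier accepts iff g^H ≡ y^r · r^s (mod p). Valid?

no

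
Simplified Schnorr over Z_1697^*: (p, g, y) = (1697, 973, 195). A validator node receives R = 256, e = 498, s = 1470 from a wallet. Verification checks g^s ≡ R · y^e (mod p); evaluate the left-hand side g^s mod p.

973^2 = 946729 ≡ 1500
973^4 ≡ 1500^2 = 2250000 ≡ 1475
973^8 ≡ 1475^2 = 2175625 ≡ 71
973^16 ≡ 71^2 = 5041 ≡ 1647
973^32 ≡ 1647^2 = 2712609 ≡ 803
973^64 ≡ 803^2 = 644809 ≡ 1646
973^128 ≡ 1646^2 = 2709316 ≡ 904
973^256 ≡ 904^2 = 817216 ≡ 959
973^512 ≡ 959^2 = 919681 ≡ 1604
973^1024 ≡ 1604^2 = 2572816 ≡ 164
1470 = 1024 + 256 + 128 + 32 + 16 + 8 + 4 + 2, so 973^1470 ≡ 164·959·904·803·1647·71·1475·1500 ≡ 1546 (mod 1697)

1546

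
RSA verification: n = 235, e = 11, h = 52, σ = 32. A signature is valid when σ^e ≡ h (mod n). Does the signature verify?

σ^11 mod 235 = 183
183 ≠ 52, so verification fails.

does not verify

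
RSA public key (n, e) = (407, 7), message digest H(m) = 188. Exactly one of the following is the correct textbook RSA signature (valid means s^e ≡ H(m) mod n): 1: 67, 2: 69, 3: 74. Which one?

Candidate 1: Squares mod 407: 67^1≡67, 67^2≡12, 67^4≡144; 7 = 4 + 2 + 1, so 67^7 ≡ 144·12·67 ≡ 188 (mod 407)
  → matches H(m) = 188
Candidate 2: Squares mod 407: 69^1≡69, 69^2≡284, 69^4≡70; 7 = 4 + 2 + 1, so 69^7 ≡ 70·284·69 ≡ 130 (mod 407)
Candidate 3: Squares mod 407: 74^1≡74, 74^2≡185, 74^4≡37; 7 = 4 + 2 + 1, so 74^7 ≡ 37·185·74 ≡ 222 (mod 407)

1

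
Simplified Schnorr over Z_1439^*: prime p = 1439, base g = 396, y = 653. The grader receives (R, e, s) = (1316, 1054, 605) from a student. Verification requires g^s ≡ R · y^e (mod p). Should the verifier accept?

accept

g^s mod p:
396^2 = 156816 ≡ 1404
396^4 ≡ 1404^2 = 1971216 ≡ 1225
396^8 ≡ 1225^2 = 1500625 ≡ 1187
396^16 ≡ 1187^2 = 1408969 ≡ 188
396^32 ≡ 188^2 = 35344 ≡ 808
396^64 ≡ 808^2 = 652864 ≡ 997
396^128 ≡ 997^2 = 994009 ≡ 1099
396^256 ≡ 1099^2 = 1207801 ≡ 480
396^512 ≡ 480^2 = 230400 ≡ 160
605 = 512 + 64 + 16 + 8 + 4 + 1, so 396^605 ≡ 160·997·188·1187·1225·396 ≡ 1305 (mod 1439)
R · y^e mod p:
653^2 = 426409 ≡ 465
653^4 ≡ 465^2 = 216225 ≡ 375
653^8 ≡ 375^2 = 140625 ≡ 1042
653^16 ≡ 1042^2 = 1085764 ≡ 758
653^32 ≡ 758^2 = 574564 ≡ 403
653^64 ≡ 403^2 = 162409 ≡ 1241
653^128 ≡ 1241^2 = 1540081 ≡ 351
653^256 ≡ 351^2 = 123201 ≡ 886
653^512 ≡ 886^2 = 784996 ≡ 741
653^1024 ≡ 741^2 = 549081 ≡ 822
1054 = 1024 + 16 + 8 + 4 + 2, so 653^1054 ≡ 822·758·1042·375·465 ≡ 1288 (mod 1439)
1316·1288 = 1695008 ≡ 1305 (mod 1439)
1305 ≡ 1305 (mod 1439); signature holds.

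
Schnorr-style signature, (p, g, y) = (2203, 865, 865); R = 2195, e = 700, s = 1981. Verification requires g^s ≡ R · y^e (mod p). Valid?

no

g^s mod p:
865^2 = 748225 ≡ 1408
865^4 ≡ 1408^2 = 1982464 ≡ 1967
865^8 ≡ 1967^2 = 3869089 ≡ 621
865^16 ≡ 621^2 = 385641 ≡ 116
865^32 ≡ 116^2 = 13456 ≡ 238
865^64 ≡ 238^2 = 56644 ≡ 1569
865^128 ≡ 1569^2 = 2461761 ≡ 1010
865^256 ≡ 1010^2 = 1020100 ≡ 111
865^512 ≡ 111^2 = 12321 ≡ 1306
865^1024 ≡ 1306^2 = 1705636 ≡ 514
1981 = 1024 + 512 + 256 + 128 + 32 + 16 + 8 + 4 + 1, so 865^1981 ≡ 514·1306·111·1010·238·116·621·1967·865 ≡ 2012 (mod 2203)
R · y^e mod p:
865^2 = 748225 ≡ 1408
865^4 ≡ 1408^2 = 1982464 ≡ 1967
865^8 ≡ 1967^2 = 3869089 ≡ 621
865^16 ≡ 621^2 = 385641 ≡ 116
865^32 ≡ 116^2 = 13456 ≡ 238
865^64 ≡ 238^2 = 56644 ≡ 1569
865^128 ≡ 1569^2 = 2461761 ≡ 1010
865^256 ≡ 1010^2 = 1020100 ≡ 111
865^512 ≡ 111^2 = 12321 ≡ 1306
700 = 512 + 128 + 32 + 16 + 8 + 4, so 865^700 ≡ 1306·1010·238·116·621·1967 ≡ 443 (mod 2203)
2195·443 = 972385 ≡ 862 (mod 2203)
2012 ≠ 862; the check fails.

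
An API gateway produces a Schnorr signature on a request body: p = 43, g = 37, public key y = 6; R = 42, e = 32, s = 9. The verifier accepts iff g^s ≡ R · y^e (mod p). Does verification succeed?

fails

g^s mod p:
37^2 = 1369 ≡ 36
37^4 ≡ 36^2 = 1296 ≡ 6
37^8 ≡ 6^2 = 36
9 = 8 + 1, so 37^9 ≡ 36·37 ≡ 42 (mod 43)
R · y^e mod p:
6^2 = 36
6^4 ≡ 36^2 = 1296 ≡ 6
6^8 ≡ 6^2 = 36
6^16 ≡ 36^2 = 1296 ≡ 6
6^32 ≡ 6^2 = 36
42·36 = 1512 ≡ 7 (mod 43)
42 ≠ 7; the check fails.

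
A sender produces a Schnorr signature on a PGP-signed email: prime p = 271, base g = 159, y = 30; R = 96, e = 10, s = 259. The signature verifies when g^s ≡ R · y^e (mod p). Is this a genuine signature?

genuine

g^s mod p:
159^259 mod 271 = 197
R · y^e mod p:
30^10 mod 271 = 242
96·242 = 23232 ≡ 197 (mod 271)
197 ≡ 197 (mod 271); signature holds.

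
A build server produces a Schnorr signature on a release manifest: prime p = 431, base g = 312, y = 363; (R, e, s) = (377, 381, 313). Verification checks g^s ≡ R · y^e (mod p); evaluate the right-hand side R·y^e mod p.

247

363^2 = 131769 ≡ 314
363^4 ≡ 314^2 = 98596 ≡ 328
363^8 ≡ 328^2 = 107584 ≡ 265
363^16 ≡ 265^2 = 70225 ≡ 403
363^32 ≡ 403^2 = 162409 ≡ 353
363^64 ≡ 353^2 = 124609 ≡ 50
363^128 ≡ 50^2 = 2500 ≡ 345
363^256 ≡ 345^2 = 119025 ≡ 69
381 = 256 + 64 + 32 + 16 + 8 + 4 + 1, so 363^381 ≡ 69·50·353·403·265·328·363 ≡ 179 (mod 431)
R · y^e ≡ 377·179 = 67483 ≡ 247 (mod 431)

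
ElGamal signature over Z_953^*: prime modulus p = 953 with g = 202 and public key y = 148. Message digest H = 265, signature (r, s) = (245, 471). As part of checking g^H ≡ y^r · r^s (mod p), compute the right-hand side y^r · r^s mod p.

556

Squares mod 953: 148^1≡148, 148^2≡938, 148^4≡225, 148^8≡116, 148^16≡114, 148^32≡607, 148^64≡591, 148^128≡483
245 = 128 + 64 + 32 + 16 + 4 + 1, so 148^245 ≡ 483·591·607·114·225·148 ≡ 128 (mod 953)
Squares mod 953: 245^1≡245, 245^2≡939, 245^4≡196, 245^8≡296, 245^16≡893, 245^32≡741, 245^64≡153, 245^128≡537, 245^256≡563
471 = 256 + 128 + 64 + 16 + 4 + 2 + 1, so 245^471 ≡ 563·537·153·893·196·939·245 ≡ 868 (mod 953)
y^r · r^s ≡ 128·868 = 111104 ≡ 556 (mod 953)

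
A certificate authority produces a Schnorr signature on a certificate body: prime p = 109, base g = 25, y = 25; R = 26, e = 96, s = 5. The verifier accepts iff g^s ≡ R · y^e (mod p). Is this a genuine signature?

g^s mod p:
Squares mod 109: 25^1≡25, 25^2≡80, 25^4≡78
5 = 4 + 1, so 25^5 ≡ 78·25 ≡ 97 (mod 109)
R · y^e mod p:
Squares mod 109: 25^1≡25, 25^2≡80, 25^4≡78, 25^8≡89, 25^16≡73, 25^32≡97, 25^64≡35
96 = 64 + 32, so 25^96 ≡ 35·97 ≡ 16 (mod 109)
26·16 = 416 ≡ 89 (mod 109)
97 ≠ 89; the check fails.

forged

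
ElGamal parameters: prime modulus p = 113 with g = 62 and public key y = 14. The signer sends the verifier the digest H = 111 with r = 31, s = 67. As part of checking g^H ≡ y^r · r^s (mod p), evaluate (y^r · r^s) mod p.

Squares mod 113: 14^1≡14, 14^2≡83, 14^4≡109, 14^8≡16, 14^16≡30
31 = 16 + 8 + 4 + 2 + 1, so 14^31 ≡ 30·16·109·83·14 ≡ 32 (mod 113)
Squares mod 113: 31^1≡31, 31^2≡57, 31^4≡85, 31^8≡106, 31^16≡49, 31^32≡28, 31^64≡106
67 = 64 + 2 + 1, so 31^67 ≡ 106·57·31 ≡ 61 (mod 113)
y^r · r^s ≡ 32·61 = 1952 ≡ 31 (mod 113)

31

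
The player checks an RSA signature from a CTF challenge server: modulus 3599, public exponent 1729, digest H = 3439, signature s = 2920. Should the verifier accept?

s^2 ≡ 2920^2 = 8526400 ≡ 369
s^4 ≡ 369^2 = 136161 ≡ 2998
s^8 ≡ 2998^2 = 8988004 ≡ 1301
s^16 ≡ 1301^2 = 1692601 ≡ 1071
s^32 ≡ 1071^2 = 1147041 ≡ 2559
s^64 ≡ 2559^2 = 6548481 ≡ 1900
s^128 ≡ 1900^2 = 3610000 ≡ 203
s^256 ≡ 203^2 = 41209 ≡ 1620
s^512 ≡ 1620^2 = 2624400 ≡ 729
s^1024 ≡ 729^2 = 531441 ≡ 2388
1729 = 1024 + 512 + 128 + 64 + 1, so s^1729 ≡ 2388·729·203·1900·2920 ≡ 3439 (mod 3599)
3439 = H, so the signature checks out.

accept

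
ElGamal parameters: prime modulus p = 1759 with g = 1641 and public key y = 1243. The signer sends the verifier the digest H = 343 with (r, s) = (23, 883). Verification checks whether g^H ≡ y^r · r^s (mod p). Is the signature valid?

valid

Left side g^H mod p:
Squares mod 1759: 1641^1≡1641, 1641^2≡1611, 1641^4≡796, 1641^8≡376, 1641^16≡656, 1641^32≡1140, 1641^64≡1458, 1641^128≡892, 1641^256≡596
343 = 256 + 64 + 16 + 4 + 2 + 1, so 1641^343 ≡ 596·1458·656·796·1611·1641 ≡ 433 (mod 1759)
Right side y^r · r^s mod p:
Squares mod 1759: 1243^1≡1243, 1243^2≡647, 1243^4≡1726, 1243^8≡1089, 1243^16≡355
23 = 16 + 4 + 2 + 1, so 1243^23 ≡ 355·1726·647·1243 ≡ 1245 (mod 1759)
Squares mod 1759: 23^1≡23, 23^2≡529, 23^4≡160, 23^8≡974, 23^16≡575, 23^32≡1692, 23^64≡971, 23^128≡17, 23^256≡289, 23^512≡848
883 = 512 + 256 + 64 + 32 + 16 + 2 + 1, so 23^883 ≡ 848·289·971·1692·575·529·23 ≡ 160 (mod 1759)
1245·160 = 199200 ≡ 433 (mod 1759)
433 ≡ 433 (mod 1759), so the signature is genuine.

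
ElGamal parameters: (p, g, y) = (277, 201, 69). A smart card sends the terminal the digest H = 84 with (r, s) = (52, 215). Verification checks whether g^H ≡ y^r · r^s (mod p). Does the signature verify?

does not verify

Left side g^H mod p:
201^2 = 40401 ≡ 236
201^4 ≡ 236^2 = 55696 ≡ 19
201^8 ≡ 19^2 = 361 ≡ 84
201^16 ≡ 84^2 = 7056 ≡ 131
201^32 ≡ 131^2 = 17161 ≡ 264
201^64 ≡ 264^2 = 69696 ≡ 169
84 = 64 + 16 + 4, so 201^84 ≡ 169·131·19 ≡ 155 (mod 277)
Right side y^r · r^s mod p:
69^2 = 4761 ≡ 52
69^4 ≡ 52^2 = 2704 ≡ 211
69^8 ≡ 211^2 = 44521 ≡ 201
69^16 ≡ 201^2 = 40401 ≡ 236
69^32 ≡ 236^2 = 55696 ≡ 19
52 = 32 + 16 + 4, so 69^52 ≡ 19·236·211 ≡ 169 (mod 277)
52^2 = 2704 ≡ 211
52^4 ≡ 211^2 = 44521 ≡ 201
52^8 ≡ 201^2 = 40401 ≡ 236
52^16 ≡ 236^2 = 55696 ≡ 19
52^32 ≡ 19^2 = 361 ≡ 84
52^64 ≡ 84^2 = 7056 ≡ 131
52^128 ≡ 131^2 = 17161 ≡ 264
215 = 128 + 64 + 16 + 4 + 2 + 1, so 52^215 ≡ 264·131·19·201·211·52 ≡ 236 (mod 277)
169·236 = 39884 ≡ 273 (mod 277)
155 ≠ 273, so verification fails.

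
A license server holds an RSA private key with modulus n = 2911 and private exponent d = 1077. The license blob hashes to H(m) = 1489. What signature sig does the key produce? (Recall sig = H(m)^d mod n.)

2021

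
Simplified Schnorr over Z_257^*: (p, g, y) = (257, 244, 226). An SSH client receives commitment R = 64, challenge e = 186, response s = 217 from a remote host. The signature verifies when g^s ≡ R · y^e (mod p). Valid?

g^s mod p:
244^2 = 59536 ≡ 169
244^4 ≡ 169^2 = 28561 ≡ 34
244^8 ≡ 34^2 = 1156 ≡ 128
244^16 ≡ 128^2 = 16384 ≡ 193
244^32 ≡ 193^2 = 37249 ≡ 241
244^64 ≡ 241^2 = 58081 ≡ 256
244^128 ≡ 256^2 = 65536 ≡ 1
217 = 128 + 64 + 16 + 8 + 1, so 244^217 ≡ 1·256·193·128·244 ≡ 159 (mod 257)
R · y^e mod p:
226^2 = 51076 ≡ 190
226^4 ≡ 190^2 = 36100 ≡ 120
226^8 ≡ 120^2 = 14400 ≡ 8
226^16 ≡ 8^2 = 64
226^32 ≡ 64^2 = 4096 ≡ 241
226^64 ≡ 241^2 = 58081 ≡ 256
226^128 ≡ 256^2 = 65536 ≡ 1
186 = 128 + 32 + 16 + 8 + 2, so 226^186 ≡ 1·241·64·8·190 ≡ 169 (mod 257)
64·169 = 10816 ≡ 22 (mod 257)
159 ≠ 22; the check fails.

no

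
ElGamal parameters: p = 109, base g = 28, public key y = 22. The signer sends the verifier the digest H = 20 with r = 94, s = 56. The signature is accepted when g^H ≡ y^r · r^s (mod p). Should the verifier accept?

reject

Left side g^H mod p:
Squares mod 109: 28^1≡28, 28^2≡21, 28^4≡5, 28^8≡25, 28^16≡80
20 = 16 + 4, so 28^20 ≡ 80·5 ≡ 73 (mod 109)
Right side y^r · r^s mod p:
Squares mod 109: 22^1≡22, 22^2≡48, 22^4≡15, 22^8≡7, 22^16≡49, 22^32≡3, 22^64≡9
94 = 64 + 16 + 8 + 4 + 2, so 22^94 ≡ 9·49·7·15·48 ≡ 21 (mod 109)
Squares mod 109: 94^1≡94, 94^2≡7, 94^4≡49, 94^8≡3, 94^16≡9, 94^32≡81
56 = 32 + 16 + 8, so 94^56 ≡ 81·9·3 ≡ 7 (mod 109)
21·7 = 147 ≡ 38 (mod 109)
73 ≠ 38, so verification fails.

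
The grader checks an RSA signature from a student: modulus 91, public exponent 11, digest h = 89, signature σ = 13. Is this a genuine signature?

forged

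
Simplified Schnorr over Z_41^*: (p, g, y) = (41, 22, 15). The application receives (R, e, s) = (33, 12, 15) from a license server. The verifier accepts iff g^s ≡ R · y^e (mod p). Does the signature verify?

does not verify

g^s mod p:
22^2 = 484 ≡ 33
22^4 ≡ 33^2 = 1089 ≡ 23
22^8 ≡ 23^2 = 529 ≡ 37
15 = 8 + 4 + 2 + 1, so 22^15 ≡ 37·23·33·22 ≡ 38 (mod 41)
R · y^e mod p:
15^2 = 225 ≡ 20
15^4 ≡ 20^2 = 400 ≡ 31
15^8 ≡ 31^2 = 961 ≡ 18
12 = 8 + 4, so 15^12 ≡ 18·31 ≡ 25 (mod 41)
33·25 = 825 ≡ 5 (mod 41)
38 ≠ 5; the check fails.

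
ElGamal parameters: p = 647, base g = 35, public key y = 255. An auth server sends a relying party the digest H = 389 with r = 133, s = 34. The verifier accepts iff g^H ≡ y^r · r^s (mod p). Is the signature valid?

Left side g^H mod p:
35^2 = 1225 ≡ 578
35^4 ≡ 578^2 = 334084 ≡ 232
35^8 ≡ 232^2 = 53824 ≡ 123
35^16 ≡ 123^2 = 15129 ≡ 248
35^32 ≡ 248^2 = 61504 ≡ 39
35^64 ≡ 39^2 = 1521 ≡ 227
35^128 ≡ 227^2 = 51529 ≡ 416
35^256 ≡ 416^2 = 173056 ≡ 307
389 = 256 + 128 + 4 + 1, so 35^389 ≡ 307·416·232·35 ≡ 135 (mod 647)
Right side y^r · r^s mod p:
255^2 = 65025 ≡ 325
255^4 ≡ 325^2 = 105625 ≡ 164
255^8 ≡ 164^2 = 26896 ≡ 369
255^16 ≡ 369^2 = 136161 ≡ 291
255^32 ≡ 291^2 = 84681 ≡ 571
255^64 ≡ 571^2 = 326041 ≡ 600
255^128 ≡ 600^2 = 360000 ≡ 268
133 = 128 + 4 + 1, so 255^133 ≡ 268·164·255 ≡ 426 (mod 647)
133^2 = 17689 ≡ 220
133^4 ≡ 220^2 = 48400 ≡ 522
133^8 ≡ 522^2 = 272484 ≡ 97
133^16 ≡ 97^2 = 9409 ≡ 351
133^32 ≡ 351^2 = 123201 ≡ 271
34 = 32 + 2, so 133^34 ≡ 271·220 ≡ 96 (mod 647)
426·96 = 40896 ≡ 135 (mod 647)
135 ≡ 135 (mod 647), so the signature is genuine.

valid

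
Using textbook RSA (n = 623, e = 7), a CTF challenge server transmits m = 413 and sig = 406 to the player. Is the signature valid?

sig^2 ≡ 406^2 = 164836 ≡ 364
sig^4 ≡ 364^2 = 132496 ≡ 420
7 = 4 + 2 + 1, so sig^7 ≡ 420·364·406 ≡ 413 (mod 623)
sig^7 mod 623 = 413 matches m.

valid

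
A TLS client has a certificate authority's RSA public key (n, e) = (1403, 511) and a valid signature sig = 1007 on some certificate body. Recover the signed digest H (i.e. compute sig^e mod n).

762

sig^511 mod 1403 = 762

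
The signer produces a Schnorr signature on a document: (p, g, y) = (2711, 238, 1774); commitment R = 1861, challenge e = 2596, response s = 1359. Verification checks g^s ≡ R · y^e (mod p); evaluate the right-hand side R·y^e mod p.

1672

1774^2 = 3147076 ≡ 2316
1774^4 ≡ 2316^2 = 5363856 ≡ 1498
1774^8 ≡ 1498^2 = 2244004 ≡ 2007
1774^16 ≡ 2007^2 = 4028049 ≡ 2214
1774^32 ≡ 2214^2 = 4901796 ≡ 308
1774^64 ≡ 308^2 = 94864 ≡ 2690
1774^128 ≡ 2690^2 = 7236100 ≡ 441
1774^256 ≡ 441^2 = 194481 ≡ 2000
1774^512 ≡ 2000^2 = 4000000 ≡ 1275
1774^1024 ≡ 1275^2 = 1625625 ≡ 1736
1774^2048 ≡ 1736^2 = 3013696 ≡ 1775
2596 = 2048 + 512 + 32 + 4, so 1774^2596 ≡ 1775·1275·308·1498 ≡ 2237 (mod 2711)
R · y^e ≡ 1861·2237 = 4163057 ≡ 1672 (mod 2711)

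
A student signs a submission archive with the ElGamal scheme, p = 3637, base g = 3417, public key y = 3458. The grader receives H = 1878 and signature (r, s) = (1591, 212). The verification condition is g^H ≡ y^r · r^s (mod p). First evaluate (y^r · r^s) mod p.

214

3458^2 = 11957764 ≡ 2945
3458^4 ≡ 2945^2 = 8673025 ≡ 2417
3458^8 ≡ 2417^2 = 5841889 ≡ 867
3458^16 ≡ 867^2 = 751689 ≡ 2467
3458^32 ≡ 2467^2 = 6086089 ≡ 1388
3458^64 ≡ 1388^2 = 1926544 ≡ 2571
3458^128 ≡ 2571^2 = 6610041 ≡ 1612
3458^256 ≡ 1612^2 = 2598544 ≡ 1726
3458^512 ≡ 1726^2 = 2979076 ≡ 373
3458^1024 ≡ 373^2 = 139129 ≡ 923
1591 = 1024 + 512 + 32 + 16 + 4 + 2 + 1, so 3458^1591 ≡ 923·373·1388·2467·2417·2945·3458 ≡ 3061 (mod 3637)
1591^2 = 2531281 ≡ 3566
1591^4 ≡ 3566^2 = 12716356 ≡ 1404
1591^8 ≡ 1404^2 = 1971216 ≡ 3599
1591^16 ≡ 3599^2 = 12952801 ≡ 1444
1591^32 ≡ 1444^2 = 2085136 ≡ 1135
1591^64 ≡ 1135^2 = 1288225 ≡ 727
1591^128 ≡ 727^2 = 528529 ≡ 1164
212 = 128 + 64 + 16 + 4, so 1591^212 ≡ 1164·727·1444·1404 ≡ 3624 (mod 3637)
y^r · r^s ≡ 3061·3624 = 11093064 ≡ 214 (mod 3637)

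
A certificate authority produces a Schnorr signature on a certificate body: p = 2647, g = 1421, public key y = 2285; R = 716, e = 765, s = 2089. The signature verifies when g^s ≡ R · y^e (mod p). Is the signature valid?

valid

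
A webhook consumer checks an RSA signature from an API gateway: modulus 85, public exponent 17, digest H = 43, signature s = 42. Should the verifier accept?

reject

s^2 ≡ 42^2 = 1764 ≡ 64
s^4 ≡ 64^2 = 4096 ≡ 16
s^8 ≡ 16^2 = 256 ≡ 1
s^16 ≡ 1^2 = 1
17 = 16 + 1, so s^17 ≡ 1·42 ≡ 42 (mod 85)
s^17 mod 85 = 42, but H = 43.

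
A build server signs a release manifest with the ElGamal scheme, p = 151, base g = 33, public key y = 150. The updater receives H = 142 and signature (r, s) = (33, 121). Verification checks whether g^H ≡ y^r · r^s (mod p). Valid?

yes

Left side g^H mod p:
33^2 = 1089 ≡ 32
33^4 ≡ 32^2 = 1024 ≡ 118
33^8 ≡ 118^2 = 13924 ≡ 32
33^16 ≡ 32^2 = 1024 ≡ 118
33^32 ≡ 118^2 = 13924 ≡ 32
33^64 ≡ 32^2 = 1024 ≡ 118
33^128 ≡ 118^2 = 13924 ≡ 32
142 = 128 + 8 + 4 + 2, so 33^142 ≡ 32·32·118·32 ≡ 118 (mod 151)
Right side y^r · r^s mod p:
150^2 = 22500 ≡ 1
150^4 ≡ 1^2 = 1
150^8 ≡ 1^2 = 1
150^16 ≡ 1^2 = 1
150^32 ≡ 1^2 = 1
33 = 32 + 1, so 150^33 ≡ 1·150 ≡ 150 (mod 151)
33^2 = 1089 ≡ 32
33^4 ≡ 32^2 = 1024 ≡ 118
33^8 ≡ 118^2 = 13924 ≡ 32
33^16 ≡ 32^2 = 1024 ≡ 118
33^32 ≡ 118^2 = 13924 ≡ 32
33^64 ≡ 32^2 = 1024 ≡ 118
121 = 64 + 32 + 16 + 8 + 1, so 33^121 ≡ 118·32·118·32·33 ≡ 33 (mod 151)
150·33 = 4950 ≡ 118 (mod 151)
118 ≡ 118 (mod 151), so the signature is genuine.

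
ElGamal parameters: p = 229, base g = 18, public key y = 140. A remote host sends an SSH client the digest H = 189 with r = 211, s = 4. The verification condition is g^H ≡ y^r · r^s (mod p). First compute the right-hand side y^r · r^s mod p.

122

140^2 = 19600 ≡ 135
140^4 ≡ 135^2 = 18225 ≡ 134
140^8 ≡ 134^2 = 17956 ≡ 94
140^16 ≡ 94^2 = 8836 ≡ 134
140^32 ≡ 134^2 = 17956 ≡ 94
140^64 ≡ 94^2 = 8836 ≡ 134
140^128 ≡ 134^2 = 17956 ≡ 94
211 = 128 + 64 + 16 + 2 + 1, so 140^211 ≡ 94·134·134·135·140 ≡ 89 (mod 229)
211^2 = 44521 ≡ 95
211^4 ≡ 95^2 = 9025 ≡ 94
y^r · r^s ≡ 89·94 = 8366 ≡ 122 (mod 229)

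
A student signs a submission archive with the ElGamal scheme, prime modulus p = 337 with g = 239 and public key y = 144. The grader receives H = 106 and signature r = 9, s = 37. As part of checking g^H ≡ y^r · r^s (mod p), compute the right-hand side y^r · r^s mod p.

324

144^9 mod 337 = 288
9^37 mod 337 = 296
y^r · r^s ≡ 288·296 = 85248 ≡ 324 (mod 337)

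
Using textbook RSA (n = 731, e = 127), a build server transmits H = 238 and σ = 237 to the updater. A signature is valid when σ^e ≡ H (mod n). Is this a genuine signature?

forged

Squares mod 731: σ^1≡237, σ^2≡613, σ^4≡35, σ^8≡494, σ^16≡613, σ^32≡35, σ^64≡494
127 = 64 + 32 + 16 + 8 + 4 + 2 + 1, so σ^127 ≡ 494·35·613·494·35·613·237 ≡ 237 (mod 731)
237 ≠ 238, so verification fails.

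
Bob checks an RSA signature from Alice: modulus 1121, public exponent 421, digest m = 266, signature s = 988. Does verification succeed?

s^2 ≡ 988^2 = 976144 ≡ 874
s^4 ≡ 874^2 = 763876 ≡ 475
s^8 ≡ 475^2 = 225625 ≡ 304
s^16 ≡ 304^2 = 92416 ≡ 494
s^32 ≡ 494^2 = 244036 ≡ 779
s^64 ≡ 779^2 = 606841 ≡ 380
s^128 ≡ 380^2 = 144400 ≡ 912
s^256 ≡ 912^2 = 831744 ≡ 1083
421 = 256 + 128 + 32 + 4 + 1, so s^421 ≡ 1083·912·779·475·988 ≡ 266 (mod 1121)
s^421 mod 1121 = 266 matches m.

passes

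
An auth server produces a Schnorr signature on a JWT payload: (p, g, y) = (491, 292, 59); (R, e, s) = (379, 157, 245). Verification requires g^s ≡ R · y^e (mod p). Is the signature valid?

invalid

g^s mod p:
Squares mod 491: 292^1≡292, 292^2≡321, 292^4≡422, 292^8≡342, 292^16≡106, 292^32≡434, 292^64≡303, 292^128≡483
245 = 128 + 64 + 32 + 16 + 4 + 1, so 292^245 ≡ 483·303·434·106·422·292 ≡ 490 (mod 491)
R · y^e mod p:
Squares mod 491: 59^1≡59, 59^2≡44, 59^4≡463, 59^8≡293, 59^16≡415, 59^32≡375, 59^64≡199, 59^128≡321
157 = 128 + 16 + 8 + 4 + 1, so 59^157 ≡ 321·415·293·463·59 ≡ 112 (mod 491)
379·112 = 42448 ≡ 222 (mod 491)
490 ≠ 222; the check fails.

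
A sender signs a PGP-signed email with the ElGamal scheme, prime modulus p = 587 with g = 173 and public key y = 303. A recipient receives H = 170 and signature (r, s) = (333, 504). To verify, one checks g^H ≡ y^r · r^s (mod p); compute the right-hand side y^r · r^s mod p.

518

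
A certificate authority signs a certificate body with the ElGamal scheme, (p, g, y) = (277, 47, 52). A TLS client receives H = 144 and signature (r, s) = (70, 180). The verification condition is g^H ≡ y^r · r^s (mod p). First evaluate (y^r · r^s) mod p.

Squares mod 277: 52^1≡52, 52^2≡211, 52^4≡201, 52^8≡236, 52^16≡19, 52^32≡84, 52^64≡131
70 = 64 + 4 + 2, so 52^70 ≡ 131·201·211 ≡ 52 (mod 277)
Squares mod 277: 70^1≡70, 70^2≡191, 70^4≡194, 70^8≡241, 70^16≡188, 70^32≡165, 70^64≡79, 70^128≡147
180 = 128 + 32 + 16 + 4, so 70^180 ≡ 147·165·188·194 ≡ 52 (mod 277)
y^r · r^s ≡ 52·52 = 2704 ≡ 211 (mod 277)

211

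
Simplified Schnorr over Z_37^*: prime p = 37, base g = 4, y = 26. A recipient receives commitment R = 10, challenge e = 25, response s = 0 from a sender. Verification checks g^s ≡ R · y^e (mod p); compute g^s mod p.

1

4^0 mod 37 = 1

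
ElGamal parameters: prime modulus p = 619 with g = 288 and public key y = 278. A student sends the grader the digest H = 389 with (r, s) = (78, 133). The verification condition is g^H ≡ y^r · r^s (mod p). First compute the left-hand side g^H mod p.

519

288^2 = 82944 ≡ 617
288^4 ≡ 617^2 = 380689 ≡ 4
288^8 ≡ 4^2 = 16
288^16 ≡ 16^2 = 256
288^32 ≡ 256^2 = 65536 ≡ 541
288^64 ≡ 541^2 = 292681 ≡ 513
288^128 ≡ 513^2 = 263169 ≡ 94
288^256 ≡ 94^2 = 8836 ≡ 170
389 = 256 + 128 + 4 + 1, so 288^389 ≡ 170·94·4·288 ≡ 519 (mod 619)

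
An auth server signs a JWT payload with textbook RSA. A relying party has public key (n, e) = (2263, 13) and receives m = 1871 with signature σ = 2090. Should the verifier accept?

accept

Squares mod 2263: σ^1≡2090, σ^2≡510, σ^4≡2118, σ^8≡658
13 = 8 + 4 + 1, so σ^13 ≡ 658·2118·2090 ≡ 1871 (mod 2263)
1871 = m, so the signature checks out.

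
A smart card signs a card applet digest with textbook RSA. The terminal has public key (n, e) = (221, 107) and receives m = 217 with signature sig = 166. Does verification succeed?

fails

Squares mod 221: sig^1≡166, sig^2≡152, sig^4≡120, sig^8≡35, sig^16≡120, sig^32≡35, sig^64≡120
107 = 64 + 32 + 8 + 2 + 1, so sig^107 ≡ 120·35·35·152·166 ≡ 4 (mod 221)
The recovered value 4 does not match the digest 217.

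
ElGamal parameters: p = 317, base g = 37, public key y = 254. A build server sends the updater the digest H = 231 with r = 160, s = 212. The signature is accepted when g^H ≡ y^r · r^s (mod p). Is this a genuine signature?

forged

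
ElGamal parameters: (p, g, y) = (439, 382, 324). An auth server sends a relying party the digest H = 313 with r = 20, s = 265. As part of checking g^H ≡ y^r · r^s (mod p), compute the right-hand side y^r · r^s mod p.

Squares mod 439: 324^1≡324, 324^2≡55, 324^4≡391, 324^8≡109, 324^16≡28
20 = 16 + 4, so 324^20 ≡ 28·391 ≡ 412 (mod 439)
Squares mod 439: 20^1≡20, 20^2≡400, 20^4≡204, 20^8≡350, 20^16≡19, 20^32≡361, 20^64≡377, 20^128≡332, 20^256≡35
265 = 256 + 8 + 1, so 20^265 ≡ 35·350·20 ≡ 38 (mod 439)
y^r · r^s ≡ 412·38 = 15656 ≡ 291 (mod 439)

291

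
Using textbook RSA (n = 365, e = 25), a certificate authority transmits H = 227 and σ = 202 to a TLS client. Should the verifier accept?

reject

σ^2 ≡ 202^2 = 40804 ≡ 289
σ^4 ≡ 289^2 = 83521 ≡ 301
σ^8 ≡ 301^2 = 90601 ≡ 81
σ^16 ≡ 81^2 = 6561 ≡ 356
25 = 16 + 8 + 1, so σ^25 ≡ 356·81·202 ≡ 202 (mod 365)
The recovered value 202 does not match the digest 227.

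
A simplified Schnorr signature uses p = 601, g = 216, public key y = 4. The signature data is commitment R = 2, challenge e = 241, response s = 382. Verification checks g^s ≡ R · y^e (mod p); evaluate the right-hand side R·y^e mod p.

256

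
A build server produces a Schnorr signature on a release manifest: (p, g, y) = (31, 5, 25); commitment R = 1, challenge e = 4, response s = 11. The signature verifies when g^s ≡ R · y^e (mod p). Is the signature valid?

g^s mod p:
5^11 mod 31 = 25
R · y^e mod p:
25^4 mod 31 = 25
1·25 = 25 ≡ 25 (mod 31)
25 ≡ 25 (mod 31); signature holds.

valid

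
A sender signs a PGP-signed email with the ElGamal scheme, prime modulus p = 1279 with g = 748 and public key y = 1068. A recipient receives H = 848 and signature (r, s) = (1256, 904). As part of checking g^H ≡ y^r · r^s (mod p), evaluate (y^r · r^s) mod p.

Squares mod 1279: 1068^1≡1068, 1068^2≡1035, 1068^4≡702, 1068^8≡389, 1068^16≡399, 1068^32≡605, 1068^64≡231, 1068^128≡922, 1068^256≡828, 1068^512≡40, 1068^1024≡321
1256 = 1024 + 128 + 64 + 32 + 8, so 1068^1256 ≡ 321·922·231·605·389 ≡ 1120 (mod 1279)
Squares mod 1279: 1256^1≡1256, 1256^2≡529, 1256^4≡1019, 1256^8≡1092, 1256^16≡436, 1256^32≡804, 1256^64≡521, 1256^128≡293, 1256^256≡156, 1256^512≡35
904 = 512 + 256 + 128 + 8, so 1256^904 ≡ 35·156·293·1092 ≡ 519 (mod 1279)
y^r · r^s ≡ 1120·519 = 581280 ≡ 614 (mod 1279)

614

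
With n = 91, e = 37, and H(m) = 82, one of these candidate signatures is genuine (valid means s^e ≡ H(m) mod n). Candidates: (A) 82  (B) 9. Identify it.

Candidate A: Squares mod 91: 82^1≡82, 82^2≡81, 82^4≡9, 82^8≡81, 82^16≡9, 82^32≡81; 37 = 32 + 4 + 1, so 82^37 ≡ 81·9·82 ≡ 82 (mod 91)
  → matches H(m) = 82
Candidate B: Squares mod 91: 9^1≡9, 9^2≡81, 9^4≡9, 9^8≡81, 9^16≡9, 9^32≡81; 37 = 32 + 4 + 1, so 9^37 ≡ 81·9·9 ≡ 9 (mod 91)

A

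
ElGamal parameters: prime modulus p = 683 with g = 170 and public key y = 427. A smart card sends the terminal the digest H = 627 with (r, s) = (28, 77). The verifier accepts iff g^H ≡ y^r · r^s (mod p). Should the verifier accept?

reject

Left side g^H mod p:
170^2 = 28900 ≡ 214
170^4 ≡ 214^2 = 45796 ≡ 35
170^8 ≡ 35^2 = 1225 ≡ 542
170^16 ≡ 542^2 = 293764 ≡ 74
170^32 ≡ 74^2 = 5476 ≡ 12
170^64 ≡ 12^2 = 144
170^128 ≡ 144^2 = 20736 ≡ 246
170^256 ≡ 246^2 = 60516 ≡ 412
170^512 ≡ 412^2 = 169744 ≡ 360
627 = 512 + 64 + 32 + 16 + 2 + 1, so 170^627 ≡ 360·144·12·74·214·170 ≡ 545 (mod 683)
Right side y^r · r^s mod p:
427^2 = 182329 ≡ 651
427^4 ≡ 651^2 = 423801 ≡ 341
427^8 ≡ 341^2 = 116281 ≡ 171
427^16 ≡ 171^2 = 29241 ≡ 555
28 = 16 + 8 + 4, so 427^28 ≡ 555·171·341 ≡ 16 (mod 683)
28^2 = 784 ≡ 101
28^4 ≡ 101^2 = 10201 ≡ 639
28^8 ≡ 639^2 = 408321 ≡ 570
28^16 ≡ 570^2 = 324900 ≡ 475
28^32 ≡ 475^2 = 225625 ≡ 235
28^64 ≡ 235^2 = 55225 ≡ 585
77 = 64 + 8 + 4 + 1, so 28^77 ≡ 585·570·639·28 ≡ 440 (mod 683)
16·440 = 7040 ≡ 210 (mod 683)
545 ≠ 210, so verification fails.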